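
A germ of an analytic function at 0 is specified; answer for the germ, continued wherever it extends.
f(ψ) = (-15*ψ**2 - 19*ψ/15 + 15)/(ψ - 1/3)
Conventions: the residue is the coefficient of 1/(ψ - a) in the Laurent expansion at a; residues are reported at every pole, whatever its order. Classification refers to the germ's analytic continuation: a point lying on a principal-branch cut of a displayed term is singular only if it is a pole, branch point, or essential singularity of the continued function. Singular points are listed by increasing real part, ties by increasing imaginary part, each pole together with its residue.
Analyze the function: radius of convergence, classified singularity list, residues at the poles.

Denominator factor (ψ - 1/3): pole of order 1 at 1/3, modulus 1/3.
The radius of convergence is the smallest modulus among the singular points: 1/3.
At the order-1 pole 1/3 set g(ψ) = (ψ - (1/3))*f(ψ) = -15*ψ**2 - 19*ψ/15 + 15.
Simple pole: residue = g(a) at a = 1/3, which is 581/45.

Radius of convergence at 0: 1/3.
At 1/3: a pole of order 1; residue 581/45.


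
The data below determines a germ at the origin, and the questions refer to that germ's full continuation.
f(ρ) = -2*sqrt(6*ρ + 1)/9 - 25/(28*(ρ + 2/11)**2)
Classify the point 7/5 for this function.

The point is a regular point.

Denominator factors: ρ + 2/11 = 87/55 at ρ = 7/5 — none vanishes.
Branch term sqrt(1 - ρ/(-1/6)): argument at 7/5 is 47/5, nonzero, so 7/5 is not its branch point (a point on a principal cut is still regular for the continued germ).
So the germ continues analytically to 7/5.


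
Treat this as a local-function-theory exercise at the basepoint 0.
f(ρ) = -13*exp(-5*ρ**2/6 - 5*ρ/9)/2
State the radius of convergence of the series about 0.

The factor exp(-5*ρ**2/6 - 5*ρ/9) is entire and contributes no finite singular point.
The polynomial part has no poles.
No finite singular points: the Taylor series at 0 converges everywhere.

The radius of convergence is infinite.


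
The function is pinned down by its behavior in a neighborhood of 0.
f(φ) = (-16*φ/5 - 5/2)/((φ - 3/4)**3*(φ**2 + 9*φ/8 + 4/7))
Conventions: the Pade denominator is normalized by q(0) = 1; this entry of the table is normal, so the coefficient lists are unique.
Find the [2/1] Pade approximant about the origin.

The Pade approximant has numerator coefficients [280/27, 1573603808/140297265, 326373376/233828775]; denominator coefficients [1, -370748387/166278240].

Taylor coefficients needed (expand at 0): a_0 = 280/27, a_1 = 6181/180, a_2 = 808297/10368, a_3 = 2595238709/14929920.
Write the denominator as Q(φ) = 1 + q1*φ. Requiring Q*f - P = O(φ^4) with deg P <= 2 kills the coefficients of φ^3..φ^3 in Q*f:
  φ^3: a_3 + q1*a_2 = 0, i.e. 2595238709/14929920 + (808297/10368)*q1 = 0.
Solving this linear system: q1 = -370748387/166278240.
The numerator is Q*f truncated at degree 2: P0 = a_0 = 280/27; P1 = a_1 + q1*a_0 = 1573603808/140297265; P2 = a_2 + q1*a_1 = 326373376/233828775.


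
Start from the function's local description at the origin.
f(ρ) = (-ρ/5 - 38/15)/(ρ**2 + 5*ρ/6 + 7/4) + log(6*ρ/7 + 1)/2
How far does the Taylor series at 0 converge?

Denominator factor (ρ**2 + 5*ρ/6 + 7/4): discriminant -227/36, complex-conjugate roots (-5/12) + ((1/12)*sqrt(227))*i and (-5/12) - ((1/12)*sqrt(227))*i; poles of order 1, moduli (1/2)*sqrt(7) and (1/2)*sqrt(7).
Branch term (1/2)*log(1 - ρ/(-7/6)): its argument vanishes at ρ = -7/6, a logarithmic branch point, modulus 7/6.
The radius of convergence is the smallest modulus among the singular points: 7/6.

The radius of convergence is 7/6.


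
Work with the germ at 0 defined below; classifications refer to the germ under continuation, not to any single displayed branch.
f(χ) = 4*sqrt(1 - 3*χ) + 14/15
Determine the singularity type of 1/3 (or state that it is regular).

The point is an algebraic (square-root) branch point.

The term (4)*sqrt(1 - χ/(1/3)) has argument 1 - 1/3/(1/3) = 0 at 1/3: a square-root (algebraic, two-sheeted) branch point; the remaining terms are analytic or single-valued there.


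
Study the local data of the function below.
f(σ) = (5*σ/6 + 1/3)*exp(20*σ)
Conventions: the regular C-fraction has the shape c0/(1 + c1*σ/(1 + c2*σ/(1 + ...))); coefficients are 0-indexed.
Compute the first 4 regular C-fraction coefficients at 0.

Taylor coefficients (expand at 0): a_0 = 1/3, a_1 = 15/2, a_2 = 250/3, a_3 = 5500/9.
c0 = a_0 = 1/3. Peel one level at a time: if S = 1 + c*σ/S' with S'(0) = 1, then c is the σ-coefficient of S and S' = c*σ/(S - 1).
S_1 = c0/f = 1 + (-45/2)*σ + (1025/4)*σ^2 + ...; c1 = -45/2.
S_2 = c1*σ/(S_1 - 1) = 1 + (205/18)*σ + (3400/81)*σ^2 + ...; c2 = 205/18.
S_3 = c2*σ/(S_2 - 1) = 1 + (-1360/369)*σ + ...; c3 = -1360/369.

The regular C-fraction coefficients are [1/3, -45/2, 205/18, -1360/369].


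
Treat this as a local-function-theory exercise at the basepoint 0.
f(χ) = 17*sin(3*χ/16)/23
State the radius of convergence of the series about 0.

The radius of convergence is infinite.

The factor -sin(3*χ/16) is entire and contributes no finite singular point.
The polynomial part has no poles.
No finite singular points: the Taylor series at 0 converges everywhere.


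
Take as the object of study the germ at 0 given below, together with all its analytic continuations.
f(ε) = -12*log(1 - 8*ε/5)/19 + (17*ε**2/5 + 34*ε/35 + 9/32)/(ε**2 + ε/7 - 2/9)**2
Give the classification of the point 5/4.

Denominator factors: ε**2 + ε/7 - 2/9 = 1531/1008 at ε = 5/4 — none vanishes.
Branch term log(1 - ε/(5/8)): argument at 5/4 is -1, nonzero, so 5/4 is not its branch point (a point on a principal cut is still regular for the continued germ).
So the germ continues analytically to 5/4.

The point is a regular point.


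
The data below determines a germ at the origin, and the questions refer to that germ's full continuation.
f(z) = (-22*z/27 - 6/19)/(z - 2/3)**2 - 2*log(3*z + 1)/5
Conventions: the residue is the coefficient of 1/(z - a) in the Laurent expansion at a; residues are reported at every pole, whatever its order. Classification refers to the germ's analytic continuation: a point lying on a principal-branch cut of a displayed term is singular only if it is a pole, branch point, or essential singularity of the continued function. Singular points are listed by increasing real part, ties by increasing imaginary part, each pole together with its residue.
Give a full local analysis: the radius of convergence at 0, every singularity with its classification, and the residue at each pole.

Radius of convergence at 0: 1/3.
At -1/3: a logarithmic branch point.
At 2/3: a pole of order 2; residue -22/27.

Denominator factor (z - 2/3)^2: pole of order 2 at 2/3, modulus 2/3.
Branch term (-2/5)*log(1 - z/(-1/3)): its argument vanishes at z = -1/3, a logarithmic branch point, modulus 1/3.
The radius of convergence is the smallest modulus among the singular points: 1/3.
The branch term is analytic at 2/3 and contributes nothing to the residue; only the rational part matters.
At the order-2 pole 2/3 set g(z) = (z - (2/3))^2*(rational part) = -22*z/27 - 6/19.
Order-2 pole: residue = g'(a); g'(2/3) = -22/27, so the residue is -22/27.
List the singular points by increasing real part (a conjugate pair: the negative imaginary part first).


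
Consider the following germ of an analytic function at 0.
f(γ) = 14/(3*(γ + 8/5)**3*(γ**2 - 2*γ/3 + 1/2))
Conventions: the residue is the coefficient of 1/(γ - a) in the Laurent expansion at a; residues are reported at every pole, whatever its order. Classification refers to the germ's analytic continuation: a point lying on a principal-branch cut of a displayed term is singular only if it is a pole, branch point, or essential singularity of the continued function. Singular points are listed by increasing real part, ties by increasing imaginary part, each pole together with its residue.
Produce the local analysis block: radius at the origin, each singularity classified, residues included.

Radius of convergence at 0: (1/2)*sqrt(2).
At -8/5: a pole of order 3; residue 170485000/237176659.
At (1/3) - ((1/6)*sqrt(14))*i: a pole of order 1; residue (-85242500/237176659) + ((16776500/237176659)*sqrt(14))*i.
At (1/3) + ((1/6)*sqrt(14))*i: a pole of order 1; residue (-85242500/237176659) - ((16776500/237176659)*sqrt(14))*i.


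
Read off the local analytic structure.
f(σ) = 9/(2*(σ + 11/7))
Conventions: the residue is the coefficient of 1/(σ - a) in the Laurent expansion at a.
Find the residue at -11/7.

At the order-1 pole -11/7 set g(σ) = (σ - (-11/7))*f(σ) = 9/2.
Simple pole: residue = g(a) at a = -11/7, which is 9/2.

The residue is 9/2.


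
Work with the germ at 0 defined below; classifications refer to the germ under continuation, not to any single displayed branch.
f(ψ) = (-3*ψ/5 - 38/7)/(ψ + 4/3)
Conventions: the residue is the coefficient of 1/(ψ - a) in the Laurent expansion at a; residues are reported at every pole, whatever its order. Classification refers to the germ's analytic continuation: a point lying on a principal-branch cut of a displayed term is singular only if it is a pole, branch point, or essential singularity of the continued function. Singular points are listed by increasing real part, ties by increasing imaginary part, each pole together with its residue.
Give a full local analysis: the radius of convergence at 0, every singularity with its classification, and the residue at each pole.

Denominator factor (ψ + 4/3): pole of order 1 at -4/3, modulus 4/3.
The radius of convergence is the smallest modulus among the singular points: 4/3.
At the order-1 pole -4/3 set g(ψ) = (ψ - (-4/3))*f(ψ) = -3*ψ/5 - 38/7.
Simple pole: residue = g(a) at a = -4/3, which is -162/35.

Radius of convergence at 0: 4/3.
At -4/3: a pole of order 1; residue -162/35.


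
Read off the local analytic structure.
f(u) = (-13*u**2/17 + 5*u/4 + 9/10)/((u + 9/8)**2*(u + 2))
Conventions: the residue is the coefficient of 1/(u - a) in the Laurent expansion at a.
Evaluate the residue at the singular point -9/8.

At the order-2 pole -9/8 set g(u) = (u - (-9/8))^2*f(u) = (-13*u**2/17 + 5*u/4 + 9/10)/(u + 2).
Order-2 pole: residue = g'(a); g'(-9/8) = 22159/4165, so the residue is 22159/4165.

The residue is 22159/4165.


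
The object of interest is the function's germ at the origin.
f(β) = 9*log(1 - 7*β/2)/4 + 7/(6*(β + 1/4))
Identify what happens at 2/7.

The term (9/4)*log(1 - β/(2/7)) has argument 1 - 2/7/(2/7) = 0 at 2/7: a logarithmic (infinitely-sheeted) branch point; the remaining terms are analytic or single-valued there.

The point is a logarithmic branch point.


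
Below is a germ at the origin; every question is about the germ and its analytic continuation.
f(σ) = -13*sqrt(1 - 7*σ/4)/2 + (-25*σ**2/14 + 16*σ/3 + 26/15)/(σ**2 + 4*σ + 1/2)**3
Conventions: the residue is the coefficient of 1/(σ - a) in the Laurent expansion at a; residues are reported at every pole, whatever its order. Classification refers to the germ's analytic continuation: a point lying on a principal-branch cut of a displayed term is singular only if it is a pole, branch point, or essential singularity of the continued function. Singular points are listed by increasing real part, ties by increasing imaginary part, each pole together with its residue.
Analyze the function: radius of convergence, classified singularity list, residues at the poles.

Radius of convergence at 0: 2 - (1/2)*sqrt(14).
At -2 - (1/2)*sqrt(14): a pole of order 3; residue (5877/192080)*sqrt(14).
At -2 + (1/2)*sqrt(14): a pole of order 3; residue -(5877/192080)*sqrt(14).
At 4/7: an algebraic (square-root) branch point.


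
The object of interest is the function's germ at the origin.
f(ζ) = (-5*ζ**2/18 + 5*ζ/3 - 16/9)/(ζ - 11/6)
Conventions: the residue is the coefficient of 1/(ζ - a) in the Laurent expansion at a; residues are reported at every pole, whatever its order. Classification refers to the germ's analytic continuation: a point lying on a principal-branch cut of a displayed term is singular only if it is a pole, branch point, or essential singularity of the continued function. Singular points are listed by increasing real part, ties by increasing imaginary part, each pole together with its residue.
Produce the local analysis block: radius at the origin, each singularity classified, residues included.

Radius of convergence at 0: 11/6.
At 11/6: a pole of order 1; residue 223/648.

Denominator factor (ζ - 11/6): pole of order 1 at 11/6, modulus 11/6.
The radius of convergence is the smallest modulus among the singular points: 11/6.
At the order-1 pole 11/6 set g(ζ) = (ζ - (11/6))*f(ζ) = -5*ζ**2/18 + 5*ζ/3 - 16/9.
Simple pole: residue = g(a) at a = 11/6, which is 223/648.


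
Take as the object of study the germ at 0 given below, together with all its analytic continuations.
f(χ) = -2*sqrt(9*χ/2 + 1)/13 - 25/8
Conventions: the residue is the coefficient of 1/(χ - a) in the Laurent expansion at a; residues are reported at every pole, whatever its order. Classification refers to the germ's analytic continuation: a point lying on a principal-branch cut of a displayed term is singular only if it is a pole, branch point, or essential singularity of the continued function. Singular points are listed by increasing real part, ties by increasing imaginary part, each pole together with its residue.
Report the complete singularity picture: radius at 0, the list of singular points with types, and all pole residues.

Branch term (-2/13)*sqrt(1 - χ/(-2/9)): its argument vanishes at χ = -2/9, a square-root branch point, modulus 2/9.
The radius of convergence is the smallest modulus among the singular points: 2/9.

Radius of convergence at 0: 2/9.
At -2/9: an algebraic (square-root) branch point.


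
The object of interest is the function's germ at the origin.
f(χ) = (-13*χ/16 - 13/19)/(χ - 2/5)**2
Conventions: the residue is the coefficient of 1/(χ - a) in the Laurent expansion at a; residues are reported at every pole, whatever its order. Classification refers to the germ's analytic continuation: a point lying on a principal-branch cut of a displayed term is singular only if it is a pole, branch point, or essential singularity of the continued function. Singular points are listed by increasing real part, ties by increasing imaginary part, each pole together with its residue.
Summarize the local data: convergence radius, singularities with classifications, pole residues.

Denominator factor (χ - 2/5)^2: pole of order 2 at 2/5, modulus 2/5.
The radius of convergence is the smallest modulus among the singular points: 2/5.
At the order-2 pole 2/5 set g(χ) = (χ - (2/5))^2*f(χ) = -13*χ/16 - 13/19.
Order-2 pole: residue = g'(a); g'(2/5) = -13/16, so the residue is -13/16.

Radius of convergence at 0: 2/5.
At 2/5: a pole of order 2; residue -13/16.


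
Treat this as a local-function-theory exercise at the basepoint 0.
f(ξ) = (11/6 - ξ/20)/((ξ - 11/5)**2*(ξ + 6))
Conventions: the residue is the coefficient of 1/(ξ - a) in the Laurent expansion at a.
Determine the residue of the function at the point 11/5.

The residue is -160/5043.

At the order-2 pole 11/5 set g(ξ) = (ξ - (11/5))^2*f(ξ) = (11/6 - ξ/20)/(ξ + 6).
Order-2 pole: residue = g'(a); g'(11/5) = -160/5043, so the residue is -160/5043.


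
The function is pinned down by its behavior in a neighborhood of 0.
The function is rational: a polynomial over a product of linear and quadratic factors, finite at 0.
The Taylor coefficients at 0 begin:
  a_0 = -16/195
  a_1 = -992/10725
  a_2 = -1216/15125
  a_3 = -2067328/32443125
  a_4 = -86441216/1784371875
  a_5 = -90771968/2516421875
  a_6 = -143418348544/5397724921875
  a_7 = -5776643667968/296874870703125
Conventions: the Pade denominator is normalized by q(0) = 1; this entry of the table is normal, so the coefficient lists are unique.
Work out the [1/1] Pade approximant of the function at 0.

Taylor coefficients needed (read off): a_0 = -16/195, a_1 = -992/10725, a_2 = -1216/15125.
Write the denominator as Q(η) = 1 + q1*η. Requiring Q*f - P = O(η^3) with deg P <= 1 kills the coefficients of η^2..η^2 in Q*f:
  η^2: a_2 + q1*a_1 = 0, i.e. -1216/15125 + (-992/10725)*q1 = 0.
Solving this linear system: q1 = -1482/1705.
The numerator is Q*f truncated at degree 1: P0 = a_0 = -16/195; P1 = a_1 + q1*a_0 = -128/6045.

The Pade approximant has numerator coefficients [-16/195, -128/6045]; denominator coefficients [1, -1482/1705].


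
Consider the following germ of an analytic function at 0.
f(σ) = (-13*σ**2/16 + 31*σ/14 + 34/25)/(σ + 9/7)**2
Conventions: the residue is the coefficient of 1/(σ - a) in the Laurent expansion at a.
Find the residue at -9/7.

The residue is 241/56.

At the order-2 pole -9/7 set g(σ) = (σ - (-9/7))^2*f(σ) = -13*σ**2/16 + 31*σ/14 + 34/25.
Order-2 pole: residue = g'(a); g'(-9/7) = 241/56, so the residue is 241/56.


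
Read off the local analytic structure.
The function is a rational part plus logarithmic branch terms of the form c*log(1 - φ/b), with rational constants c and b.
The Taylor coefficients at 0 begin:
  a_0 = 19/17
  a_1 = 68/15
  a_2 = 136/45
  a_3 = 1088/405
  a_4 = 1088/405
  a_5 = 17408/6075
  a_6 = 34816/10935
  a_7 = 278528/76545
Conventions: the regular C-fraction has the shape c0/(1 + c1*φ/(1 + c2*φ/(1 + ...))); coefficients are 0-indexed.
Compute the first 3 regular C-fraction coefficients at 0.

Taylor coefficients (read off): a_0 = 19/17, a_1 = 68/15, a_2 = 136/45.
c0 = a_0 = 19/17. Peel one level at a time: if S = 1 + c*φ/S' with S'(0) = 1, then c is the φ-coefficient of S and S' = c*φ/(S - 1).
S_1 = c0/f = 1 + (-1156/285)*φ + (372232/27075)*φ^2 + ...; c1 = -1156/285.
S_2 = c1*φ/(S_1 - 1) = 1 + (322/95)*φ + ...; c2 = 322/95.

The regular C-fraction coefficients are [19/17, -1156/285, 322/95].


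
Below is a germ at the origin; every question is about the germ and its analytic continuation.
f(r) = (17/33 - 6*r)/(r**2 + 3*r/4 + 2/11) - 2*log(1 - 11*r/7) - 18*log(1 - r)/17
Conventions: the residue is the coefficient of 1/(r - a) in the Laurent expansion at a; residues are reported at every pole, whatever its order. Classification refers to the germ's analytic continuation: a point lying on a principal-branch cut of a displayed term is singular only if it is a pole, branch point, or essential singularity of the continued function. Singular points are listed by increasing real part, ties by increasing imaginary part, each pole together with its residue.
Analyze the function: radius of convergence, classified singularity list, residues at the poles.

Radius of convergence at 0: (1/11)*sqrt(22).
At (-3/8) - ((1/88)*sqrt(319))*i: a pole of order 1; residue (-3) + ((365/957)*sqrt(319))*i.
At (-3/8) + ((1/88)*sqrt(319))*i: a pole of order 1; residue (-3) - ((365/957)*sqrt(319))*i.
At 7/11: a logarithmic branch point.
At 1: a logarithmic branch point.

Denominator factor (r**2 + 3*r/4 + 2/11): discriminant -29/176, complex-conjugate roots (-3/8) + ((1/88)*sqrt(319))*i and (-3/8) - ((1/88)*sqrt(319))*i; poles of order 1, moduli (1/11)*sqrt(22) and (1/11)*sqrt(22).
Branch term (-18/17)*log(1 - r/(1)): its argument vanishes at r = 1, a logarithmic branch point, modulus 1.
Branch term (-2)*log(1 - r/(7/11)): its argument vanishes at r = 7/11, a logarithmic branch point, modulus 7/11.
The radius of convergence is the smallest modulus among the singular points: (1/11)*sqrt(22).
The branch terms are analytic at (-3/8) - ((1/88)*sqrt(319))*i and contribute nothing to the residue; only the rational part matters.
The factor r**2 + 3*r/4 + 2/11 splits as (r - a)(r - a') with a = (-3/8) - ((1/88)*sqrt(319))*i, a' = (-3/8) + ((1/88)*sqrt(319))*i. At the order-1 pole a set g(r) = (r - a)*(rational part) = [17/33 - 6*r] / (r - a').
Simple pole: residue = g(a) at a = (-3/8) - ((1/88)*sqrt(319))*i, which is (-3) + ((365/957)*sqrt(319))*i.
The branch terms are analytic at (-3/8) + ((1/88)*sqrt(319))*i and contribute nothing to the residue; only the rational part matters.
The factor r**2 + 3*r/4 + 2/11 splits as (r - a)(r - a') with a = (-3/8) + ((1/88)*sqrt(319))*i, a' = (-3/8) - ((1/88)*sqrt(319))*i. At the order-1 pole a set g(r) = (r - a)*(rational part) = [17/33 - 6*r] / (r - a').
Simple pole: residue = g(a) at a = (-3/8) + ((1/88)*sqrt(319))*i, which is (-3) - ((365/957)*sqrt(319))*i.
List the singular points by increasing real part (a conjugate pair: the negative imaginary part first).


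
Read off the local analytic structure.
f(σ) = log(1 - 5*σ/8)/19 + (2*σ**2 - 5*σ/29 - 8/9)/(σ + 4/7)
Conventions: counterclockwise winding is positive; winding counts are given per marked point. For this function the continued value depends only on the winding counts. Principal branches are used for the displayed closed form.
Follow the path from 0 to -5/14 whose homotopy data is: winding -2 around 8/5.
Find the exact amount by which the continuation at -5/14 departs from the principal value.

Continued minus principal equals -(4/19)*pi*i.

The rational part is single-valued and drops out of the difference; each branch term changes only by its own monodromy.
(1/19)*log(1 - σ/(8/5)): each positive loop around 8/5 adds 2*pi*i to the log, so winding -2 contributes (1/19)*(-2)*2*pi*i = -(4/19)*pi*i.
Summing the contributions at σ = -5/14 gives -(4/19)*pi*i.


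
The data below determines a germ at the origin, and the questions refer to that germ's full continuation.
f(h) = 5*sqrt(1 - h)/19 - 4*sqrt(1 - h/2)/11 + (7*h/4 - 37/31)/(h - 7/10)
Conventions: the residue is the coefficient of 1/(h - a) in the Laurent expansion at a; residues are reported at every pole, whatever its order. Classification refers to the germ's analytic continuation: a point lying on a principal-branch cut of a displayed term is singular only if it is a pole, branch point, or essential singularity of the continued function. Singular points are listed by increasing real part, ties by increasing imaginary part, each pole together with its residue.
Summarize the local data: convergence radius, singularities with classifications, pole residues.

Denominator factor (h - 7/10): pole of order 1 at 7/10, modulus 7/10.
Branch term (-4/11)*sqrt(1 - h/(2)): its argument vanishes at h = 2, a square-root branch point, modulus 2.
Branch term (5/19)*sqrt(1 - h/(1)): its argument vanishes at h = 1, a square-root branch point, modulus 1.
The radius of convergence is the smallest modulus among the singular points: 7/10.
The branch terms are analytic at 7/10 and contribute nothing to the residue; only the rational part matters.
At the order-1 pole 7/10 set g(h) = (h - (7/10))*(rational part) = 7*h/4 - 37/31.
Simple pole: residue = g(a) at a = 7/10, which is 39/1240.
List the singular points by increasing real part (a conjugate pair: the negative imaginary part first).

Radius of convergence at 0: 7/10.
At 7/10: a pole of order 1; residue 39/1240.
At 1: an algebraic (square-root) branch point.
At 2: an algebraic (square-root) branch point.


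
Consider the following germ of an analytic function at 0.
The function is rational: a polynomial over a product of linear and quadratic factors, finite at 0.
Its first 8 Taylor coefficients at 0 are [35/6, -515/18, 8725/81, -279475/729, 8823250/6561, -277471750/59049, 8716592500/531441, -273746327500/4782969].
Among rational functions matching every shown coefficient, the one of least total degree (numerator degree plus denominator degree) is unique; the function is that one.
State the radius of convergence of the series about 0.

The radius of convergence is 2/3 - (1/30)*sqrt(130).

No rational of total degree below 3 reproduces all 8 coefficients; solving the [1/2] Pade equations on them gives f(v) = (7/4 - 29*v/36)/(v**2 + 4*v/3 + 3/10), whose expansion matches every shown term.
Denominator factor (v**2 + 4*v/3 + 3/10): discriminant 26/45, real irrational roots -2/3 + (1/30)*sqrt(130) and -2/3 - (1/30)*sqrt(130); poles of order 1, moduli 2/3 - (1/30)*sqrt(130) and 2/3 + (1/30)*sqrt(130).
The radius of convergence is the smallest modulus among the singular points: 2/3 - (1/30)*sqrt(130).


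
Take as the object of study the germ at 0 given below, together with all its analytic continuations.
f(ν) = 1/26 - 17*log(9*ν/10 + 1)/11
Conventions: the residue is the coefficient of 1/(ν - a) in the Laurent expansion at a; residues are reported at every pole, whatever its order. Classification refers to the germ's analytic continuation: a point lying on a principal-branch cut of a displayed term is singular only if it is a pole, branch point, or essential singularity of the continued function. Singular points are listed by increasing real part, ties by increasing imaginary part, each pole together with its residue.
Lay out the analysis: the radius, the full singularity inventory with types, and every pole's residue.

Branch term (-17/11)*log(1 - ν/(-10/9)): its argument vanishes at ν = -10/9, a logarithmic branch point, modulus 10/9.
The radius of convergence is the smallest modulus among the singular points: 10/9.

Radius of convergence at 0: 10/9.
At -10/9: a logarithmic branch point.


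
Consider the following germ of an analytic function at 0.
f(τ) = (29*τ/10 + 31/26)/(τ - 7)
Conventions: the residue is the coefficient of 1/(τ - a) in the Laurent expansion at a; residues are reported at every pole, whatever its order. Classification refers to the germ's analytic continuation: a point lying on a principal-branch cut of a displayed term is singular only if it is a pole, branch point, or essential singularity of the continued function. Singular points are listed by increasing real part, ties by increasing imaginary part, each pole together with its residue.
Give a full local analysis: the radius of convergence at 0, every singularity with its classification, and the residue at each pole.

Denominator factor (τ - 7): pole of order 1 at 7, modulus 7.
The radius of convergence is the smallest modulus among the singular points: 7.
At the order-1 pole 7 set g(τ) = (τ - (7))*f(τ) = 29*τ/10 + 31/26.
Simple pole: residue = g(a) at a = 7, which is 1397/65.

Radius of convergence at 0: 7.
At 7: a pole of order 1; residue 1397/65.


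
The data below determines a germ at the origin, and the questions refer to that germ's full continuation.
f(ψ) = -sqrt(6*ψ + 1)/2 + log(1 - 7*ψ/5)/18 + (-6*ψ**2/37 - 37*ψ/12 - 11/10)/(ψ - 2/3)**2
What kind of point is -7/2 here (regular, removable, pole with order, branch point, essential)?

The point is a regular point.

Denominator factors: ψ - 2/3 = -25/6 at ψ = -7/2 — none vanishes.
Branch term log(1 - ψ/(5/7)): argument at -7/2 is 59/10, nonzero, so -7/2 is not its branch point (a point on a principal cut is still regular for the continued germ).
Branch term sqrt(1 - ψ/(-1/6)): argument at -7/2 is -20, nonzero, so -7/2 is not its branch point (a point on a principal cut is still regular for the continued germ).
So the germ continues analytically to -7/2.


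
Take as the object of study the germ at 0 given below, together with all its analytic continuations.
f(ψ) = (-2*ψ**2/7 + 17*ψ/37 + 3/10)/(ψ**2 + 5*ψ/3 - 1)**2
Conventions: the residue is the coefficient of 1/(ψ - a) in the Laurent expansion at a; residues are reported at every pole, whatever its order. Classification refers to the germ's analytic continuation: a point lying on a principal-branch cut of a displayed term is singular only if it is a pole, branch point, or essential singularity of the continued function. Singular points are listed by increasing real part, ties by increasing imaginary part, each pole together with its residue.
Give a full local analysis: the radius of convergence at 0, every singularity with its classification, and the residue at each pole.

Radius of convergence at 0: -5/6 + (1/6)*sqrt(61).
At -5/6 - (1/6)*sqrt(61): a pole of order 2; residue (14184/4818695)*sqrt(61).
At -5/6 + (1/6)*sqrt(61): a pole of order 2; residue -(14184/4818695)*sqrt(61).

Denominator factor (ψ**2 + 5*ψ/3 - 1)^2: discriminant 61/9, real irrational roots -5/6 + (1/6)*sqrt(61) and -5/6 - (1/6)*sqrt(61); poles of order 2, moduli -5/6 + (1/6)*sqrt(61) and 5/6 + (1/6)*sqrt(61).
The radius of convergence is the smallest modulus among the singular points: -5/6 + (1/6)*sqrt(61).
The factor ψ**2 + 5*ψ/3 - 1 splits as (ψ - a)(ψ - a') with a = -5/6 - (1/6)*sqrt(61), a' = -5/6 + (1/6)*sqrt(61). At the order-2 pole a set g(ψ) = (ψ - a)^2*f(ψ) = [-2*ψ**2/7 + 17*ψ/37 + 3/10] / (ψ - a')^2.
Order-2 pole: residue = g'(a); g'(-5/6 - (1/6)*sqrt(61)) = (14184/4818695)*sqrt(61), so the residue is (14184/4818695)*sqrt(61).
The factor ψ**2 + 5*ψ/3 - 1 splits as (ψ - a)(ψ - a') with a = -5/6 + (1/6)*sqrt(61), a' = -5/6 - (1/6)*sqrt(61). At the order-2 pole a set g(ψ) = (ψ - a)^2*f(ψ) = [-2*ψ**2/7 + 17*ψ/37 + 3/10] / (ψ - a')^2.
Order-2 pole: residue = g'(a); g'(-5/6 + (1/6)*sqrt(61)) = -(14184/4818695)*sqrt(61), so the residue is -(14184/4818695)*sqrt(61).
List the singular points by increasing real part (a conjugate pair: the negative imaginary part first).


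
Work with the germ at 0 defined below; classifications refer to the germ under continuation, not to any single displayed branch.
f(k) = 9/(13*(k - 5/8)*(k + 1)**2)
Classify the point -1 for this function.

The denominator factor k + 1 vanishes at -1 and appears to the power 2; the numerator there equals 9/13, nonzero, and no other factor vanishes.
Hence a pole whose order is the multiplicity, 2.

The point is a pole of order 2.


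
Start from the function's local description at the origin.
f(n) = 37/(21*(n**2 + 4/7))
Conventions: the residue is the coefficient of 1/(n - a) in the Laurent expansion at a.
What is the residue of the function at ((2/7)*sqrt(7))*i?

The factor n**2 + 4/7 splits as (n - a)(n - a') with a = ((2/7)*sqrt(7))*i, a' = -((2/7)*sqrt(7))*i. At the order-1 pole a set g(n) = (n - a)*f(n) = [37/21] / (n - a').
Simple pole: residue = g(a) at a = ((2/7)*sqrt(7))*i, which is -((37/84)*sqrt(7))*i.

The residue is -((37/84)*sqrt(7))*i.


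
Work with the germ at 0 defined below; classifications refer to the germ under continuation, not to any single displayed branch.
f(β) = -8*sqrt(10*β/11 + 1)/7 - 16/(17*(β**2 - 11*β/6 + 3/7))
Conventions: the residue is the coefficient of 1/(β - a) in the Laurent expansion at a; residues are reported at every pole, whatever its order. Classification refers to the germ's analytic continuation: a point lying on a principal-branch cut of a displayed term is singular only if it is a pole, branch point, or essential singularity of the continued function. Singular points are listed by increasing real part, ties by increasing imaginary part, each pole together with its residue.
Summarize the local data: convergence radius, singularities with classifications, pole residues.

Radius of convergence at 0: 11/12 - (1/84)*sqrt(2905).
At -11/10: an algebraic (square-root) branch point.
At 11/12 - (1/84)*sqrt(2905): a pole of order 1; residue (96/7055)*sqrt(2905).
At 11/12 + (1/84)*sqrt(2905): a pole of order 1; residue -(96/7055)*sqrt(2905).

Denominator factor (β**2 - 11*β/6 + 3/7): discriminant 415/252, real irrational roots 11/12 + (1/84)*sqrt(2905) and 11/12 - (1/84)*sqrt(2905); poles of order 1, moduli 11/12 + (1/84)*sqrt(2905) and 11/12 - (1/84)*sqrt(2905).
Branch term (-8/7)*sqrt(1 - β/(-11/10)): its argument vanishes at β = -11/10, a square-root branch point, modulus 11/10.
The radius of convergence is the smallest modulus among the singular points: 11/12 - (1/84)*sqrt(2905).
The branch term is analytic at 11/12 - (1/84)*sqrt(2905) and contributes nothing to the residue; only the rational part matters.
The factor β**2 - 11*β/6 + 3/7 splits as (β - a)(β - a') with a = 11/12 - (1/84)*sqrt(2905), a' = 11/12 + (1/84)*sqrt(2905). At the order-1 pole a set g(β) = (β - a)*(rational part) = [-16/17] / (β - a').
Simple pole: residue = g(a) at a = 11/12 - (1/84)*sqrt(2905), which is (96/7055)*sqrt(2905).
The branch term is analytic at 11/12 + (1/84)*sqrt(2905) and contributes nothing to the residue; only the rational part matters.
The factor β**2 - 11*β/6 + 3/7 splits as (β - a)(β - a') with a = 11/12 + (1/84)*sqrt(2905), a' = 11/12 - (1/84)*sqrt(2905). At the order-1 pole a set g(β) = (β - a)*(rational part) = [-16/17] / (β - a').
Simple pole: residue = g(a) at a = 11/12 + (1/84)*sqrt(2905), which is -(96/7055)*sqrt(2905).
List the singular points by increasing real part (a conjugate pair: the negative imaginary part first).


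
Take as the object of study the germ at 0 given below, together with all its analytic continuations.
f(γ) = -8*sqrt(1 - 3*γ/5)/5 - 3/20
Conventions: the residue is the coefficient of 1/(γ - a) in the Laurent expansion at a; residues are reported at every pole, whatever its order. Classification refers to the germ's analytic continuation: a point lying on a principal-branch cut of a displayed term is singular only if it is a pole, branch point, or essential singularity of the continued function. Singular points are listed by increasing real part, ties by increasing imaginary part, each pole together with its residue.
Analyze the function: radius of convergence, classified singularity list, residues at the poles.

Radius of convergence at 0: 5/3.
At 5/3: an algebraic (square-root) branch point.

Branch term (-8/5)*sqrt(1 - γ/(5/3)): its argument vanishes at γ = 5/3, a square-root branch point, modulus 5/3.
The radius of convergence is the smallest modulus among the singular points: 5/3.


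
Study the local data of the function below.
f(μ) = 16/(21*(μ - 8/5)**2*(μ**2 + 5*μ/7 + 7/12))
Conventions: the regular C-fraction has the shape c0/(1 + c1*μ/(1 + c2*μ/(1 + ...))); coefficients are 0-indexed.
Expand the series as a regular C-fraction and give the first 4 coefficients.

Taylor coefficients (expand at 0): a_0 = 25/49, a_1 = 125/9604, a_2 = -2203725/7529536, a_3 = 615636125/737894528.
c0 = a_0 = 25/49. Peel one level at a time: if S = 1 + c*μ/S' with S'(0) = 1, then c is the μ-coefficient of S and S' = c*μ/(S - 1).
S_1 = c0/f = 1 + (-5/196)*μ + (1801/3136)*μ^2 + ...; c1 = -5/196.
S_2 = c1*μ/(S_1 - 1) = 1 + (1801/80)*μ + (2826001/6400)*μ^2 + ...; c2 = 1801/80.
S_3 = c2*μ/(S_2 - 1) = 1 + (-2826001/144080)*μ + ...; c3 = -2826001/144080.

The regular C-fraction coefficients are [25/49, -5/196, 1801/80, -2826001/144080].


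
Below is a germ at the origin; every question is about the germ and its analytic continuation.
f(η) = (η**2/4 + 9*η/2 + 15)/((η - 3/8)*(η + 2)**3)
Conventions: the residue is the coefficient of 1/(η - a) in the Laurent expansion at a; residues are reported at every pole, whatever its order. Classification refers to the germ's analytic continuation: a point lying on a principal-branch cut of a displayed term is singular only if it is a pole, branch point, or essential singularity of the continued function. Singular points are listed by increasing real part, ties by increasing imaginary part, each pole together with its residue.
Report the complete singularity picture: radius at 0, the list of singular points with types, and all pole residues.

Denominator factor (η - 3/8): pole of order 1 at 3/8, modulus 3/8.
Denominator factor (η + 2)^3: pole of order 3 at -2, modulus 2.
The radius of convergence is the smallest modulus among the singular points: 3/8.
At the order-3 pole -2 set g(η) = (η - (-2))^3*f(η) = (η**2/4 + 9*η/2 + 15)/(η - 3/8).
Order-3 pole: residue = g''(a)/2; g''(-2) = -17124/6859, so the residue is -8562/6859.
At the order-1 pole 3/8 set g(η) = (η - (3/8))*f(η) = (η**2/4 + 9*η/2 + 15)/(η + 2)**3.
Simple pole: residue = g(a) at a = 3/8, which is 8562/6859.
List the singular points by increasing real part (a conjugate pair: the negative imaginary part first).

Radius of convergence at 0: 3/8.
At -2: a pole of order 3; residue -8562/6859.
At 3/8: a pole of order 1; residue 8562/6859.


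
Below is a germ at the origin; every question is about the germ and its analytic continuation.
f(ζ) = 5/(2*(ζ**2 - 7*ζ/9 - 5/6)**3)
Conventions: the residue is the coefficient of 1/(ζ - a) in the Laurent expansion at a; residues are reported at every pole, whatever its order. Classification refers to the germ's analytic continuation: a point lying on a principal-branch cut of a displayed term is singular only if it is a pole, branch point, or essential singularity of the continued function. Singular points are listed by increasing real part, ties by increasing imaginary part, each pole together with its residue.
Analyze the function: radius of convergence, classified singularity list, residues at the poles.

Denominator factor (ζ**2 - 7*ζ/9 - 5/6)^3: discriminant 319/81, real irrational roots 7/18 + (1/18)*sqrt(319) and 7/18 - (1/18)*sqrt(319); poles of order 3, moduli 7/18 + (1/18)*sqrt(319) and -7/18 + (1/18)*sqrt(319).
The radius of convergence is the smallest modulus among the singular points: -7/18 + (1/18)*sqrt(319).
The factor ζ**2 - 7*ζ/9 - 5/6 splits as (ζ - a)(ζ - a') with a = 7/18 - (1/18)*sqrt(319), a' = 7/18 + (1/18)*sqrt(319). At the order-3 pole a set g(ζ) = (ζ - a)^3*f(ζ) = [5/2] / (ζ - a')^3.
Order-3 pole: residue = g''(a)/2; g''(7/18 - (1/18)*sqrt(319)) = -(1771470/32461759)*sqrt(319), so the residue is -(885735/32461759)*sqrt(319).
The factor ζ**2 - 7*ζ/9 - 5/6 splits as (ζ - a)(ζ - a') with a = 7/18 + (1/18)*sqrt(319), a' = 7/18 - (1/18)*sqrt(319). At the order-3 pole a set g(ζ) = (ζ - a)^3*f(ζ) = [5/2] / (ζ - a')^3.
Order-3 pole: residue = g''(a)/2; g''(7/18 + (1/18)*sqrt(319)) = (1771470/32461759)*sqrt(319), so the residue is (885735/32461759)*sqrt(319).
List the singular points by increasing real part (a conjugate pair: the negative imaginary part first).

Radius of convergence at 0: -7/18 + (1/18)*sqrt(319).
At 7/18 - (1/18)*sqrt(319): a pole of order 3; residue -(885735/32461759)*sqrt(319).
At 7/18 + (1/18)*sqrt(319): a pole of order 3; residue (885735/32461759)*sqrt(319).


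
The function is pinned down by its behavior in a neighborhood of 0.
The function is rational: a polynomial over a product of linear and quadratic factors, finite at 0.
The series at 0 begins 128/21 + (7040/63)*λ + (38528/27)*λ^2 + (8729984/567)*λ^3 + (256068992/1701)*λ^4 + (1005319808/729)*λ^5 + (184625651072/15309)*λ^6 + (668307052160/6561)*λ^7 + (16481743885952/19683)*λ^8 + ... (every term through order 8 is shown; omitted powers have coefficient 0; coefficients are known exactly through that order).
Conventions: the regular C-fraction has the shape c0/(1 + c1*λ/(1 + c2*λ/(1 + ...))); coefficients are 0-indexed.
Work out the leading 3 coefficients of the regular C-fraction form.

Taylor coefficients (read off): a_0 = 128/21, a_1 = 7040/63, a_2 = 38528/27.
c0 = a_0 = 128/21. Peel one level at a time: if S = 1 + c*λ/S' with S'(0) = 1, then c is the λ-coefficient of S and S' = c*λ/(S - 1).
S_1 = c0/f = 1 + (-55/3)*λ + (102)*λ^2 + ...; c1 = -55/3.
S_2 = c1*λ/(S_1 - 1) = 1 + (306/55)*λ + ...; c2 = 306/55.

The regular C-fraction coefficients are [128/21, -55/3, 306/55].


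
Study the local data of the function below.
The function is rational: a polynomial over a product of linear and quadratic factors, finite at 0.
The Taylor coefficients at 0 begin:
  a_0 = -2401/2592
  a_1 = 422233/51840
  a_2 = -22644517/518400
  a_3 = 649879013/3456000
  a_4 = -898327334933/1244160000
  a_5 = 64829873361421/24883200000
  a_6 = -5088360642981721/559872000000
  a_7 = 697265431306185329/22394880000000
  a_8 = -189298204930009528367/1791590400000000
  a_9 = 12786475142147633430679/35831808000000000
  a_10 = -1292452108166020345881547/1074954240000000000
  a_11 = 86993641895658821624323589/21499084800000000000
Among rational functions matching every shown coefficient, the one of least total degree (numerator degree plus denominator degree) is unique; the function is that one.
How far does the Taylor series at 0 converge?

No rational of total degree below 10 reproduces all 12 coefficients; solving the [2/8] Pade equations on them gives f(ζ) = (2*ζ**2/15 - ζ/3 - 35/6)/((ζ**2 + 3*ζ + 12/7)**3*(ζ**2 + 9*ζ/2 + 5/4)), whose expansion matches every shown term.
Denominator factor (ζ**2 + 9*ζ/2 + 5/4): discriminant 61/4, real irrational roots -9/4 + (1/4)*sqrt(61) and -9/4 - (1/4)*sqrt(61); poles of order 1, moduli 9/4 - (1/4)*sqrt(61) and 9/4 + (1/4)*sqrt(61).
Denominator factor (ζ**2 + 3*ζ + 12/7)^3: discriminant 15/7, real irrational roots -3/2 + (1/14)*sqrt(105) and -3/2 - (1/14)*sqrt(105); poles of order 3, moduli 3/2 - (1/14)*sqrt(105) and 3/2 + (1/14)*sqrt(105).
The radius of convergence is the smallest modulus among the singular points: 9/4 - (1/4)*sqrt(61).

The radius of convergence is 9/4 - (1/4)*sqrt(61).
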